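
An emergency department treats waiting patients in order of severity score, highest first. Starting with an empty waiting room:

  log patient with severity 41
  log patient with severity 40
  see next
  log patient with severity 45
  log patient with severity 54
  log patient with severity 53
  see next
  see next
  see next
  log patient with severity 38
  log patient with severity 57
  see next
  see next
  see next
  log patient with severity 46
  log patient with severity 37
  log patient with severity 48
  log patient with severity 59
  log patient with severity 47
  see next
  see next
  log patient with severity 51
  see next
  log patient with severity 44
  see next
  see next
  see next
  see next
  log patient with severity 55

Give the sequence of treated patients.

41 → 54 → 53 → 45 → 57 → 40 → 38 → 59 → 48 → 51 → 47 → 46 → 44 → 37

insert 41 → {41}
insert 40 → {41, 40}
see next → 41; now {40}
insert 45 → {45, 40}
insert 54 → {54, 45, 40}
insert 53 → {54, 53, 45, 40}
see next → 54; now {53, 45, 40}
see next → 53; now {45, 40}
see next → 45; now {40}
insert 38 → {40, 38}
insert 57 → {57, 40, 38}
see next → 57; now {40, 38}
see next → 40; now {38}
see next → 38; now {}
insert 46 → {46}
insert 37 → {46, 37}
insert 48 → {48, 46, 37}
insert 59 → {59, 48, 46, 37}
insert 47 → {59, 48, 47, 46, 37}
see next → 59; now {48, 47, 46, 37}
see next → 48; now {47, 46, 37}
insert 51 → {51, 47, 46, 37}
see next → 51; now {47, 46, 37}
insert 44 → {47, 46, 44, 37}
see next → 47; now {46, 44, 37}
see next → 46; now {44, 37}
see next → 44; now {37}
see next → 37; now {}
insert 55 → {55}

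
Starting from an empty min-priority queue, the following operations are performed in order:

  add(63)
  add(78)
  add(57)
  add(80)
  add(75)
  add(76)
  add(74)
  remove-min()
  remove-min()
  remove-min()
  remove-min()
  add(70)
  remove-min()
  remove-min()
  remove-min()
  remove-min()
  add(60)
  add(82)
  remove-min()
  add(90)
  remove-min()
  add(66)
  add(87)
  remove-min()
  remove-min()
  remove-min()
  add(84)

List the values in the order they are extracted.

insert 63 → {63}
insert 78 → {63, 78}
insert 57 → {57, 63, 78}
insert 80 → {57, 63, 78, 80}
insert 75 → {57, 63, 75, 78, 80}
insert 76 → {57, 63, 75, 76, 78, 80}
insert 74 → {57, 63, 74, 75, 76, 78, 80}
remove-min → 57; now {63, 74, 75, 76, 78, 80}
remove-min → 63; now {74, 75, 76, 78, 80}
remove-min → 74; now {75, 76, 78, 80}
remove-min → 75; now {76, 78, 80}
insert 70 → {70, 76, 78, 80}
remove-min → 70; now {76, 78, 80}
remove-min → 76; now {78, 80}
remove-min → 78; now {80}
remove-min → 80; now {}
insert 60 → {60}
insert 82 → {60, 82}
remove-min → 60; now {82}
insert 90 → {82, 90}
remove-min → 82; now {90}
insert 66 → {66, 90}
insert 87 → {66, 87, 90}
remove-min → 66; now {87, 90}
remove-min → 87; now {90}
remove-min → 90; now {}
insert 84 → {84}

57, 63, 74, 75, 70, 76, 78, 80, 60, 82, 66, 87, 90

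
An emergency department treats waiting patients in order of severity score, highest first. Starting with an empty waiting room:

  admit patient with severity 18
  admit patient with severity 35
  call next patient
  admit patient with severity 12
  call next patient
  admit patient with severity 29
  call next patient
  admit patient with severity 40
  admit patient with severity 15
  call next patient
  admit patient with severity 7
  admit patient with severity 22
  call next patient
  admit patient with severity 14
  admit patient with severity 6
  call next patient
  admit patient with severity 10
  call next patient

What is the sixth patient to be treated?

15

insert 18 → {18}
insert 35 → {35, 18}
call next patient → 35; now {18}
insert 12 → {18, 12}
call next patient → 18; now {12}
insert 29 → {29, 12}
call next patient → 29; now {12}
insert 40 → {40, 12}
insert 15 → {40, 15, 12}
call next patient → 40; now {15, 12}
insert 7 → {15, 12, 7}
insert 22 → {22, 15, 12, 7}
call next patient → 22; now {15, 12, 7}
insert 14 → {15, 14, 12, 7}
insert 6 → {15, 14, 12, 7, 6}
call next patient → 15; now {14, 12, 7, 6}
insert 10 → {14, 12, 10, 7, 6}
call next patient → 14; now {12, 10, 7, 6}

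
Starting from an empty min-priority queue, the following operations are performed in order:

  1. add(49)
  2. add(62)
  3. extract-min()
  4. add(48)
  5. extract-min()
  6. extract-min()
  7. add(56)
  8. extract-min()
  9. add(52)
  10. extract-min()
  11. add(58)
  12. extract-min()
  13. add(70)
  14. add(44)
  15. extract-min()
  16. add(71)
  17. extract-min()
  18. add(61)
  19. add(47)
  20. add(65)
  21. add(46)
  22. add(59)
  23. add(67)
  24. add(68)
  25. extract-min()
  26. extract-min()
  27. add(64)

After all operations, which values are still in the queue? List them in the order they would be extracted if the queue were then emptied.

59 → 61 → 64 → 65 → 67 → 68 → 71

insert 49 → {49}
insert 62 → {49, 62}
extract-min → 49; now {62}
insert 48 → {48, 62}
extract-min → 48; now {62}
extract-min → 62; now {}
insert 56 → {56}
extract-min → 56; now {}
insert 52 → {52}
extract-min → 52; now {}
insert 58 → {58}
extract-min → 58; now {}
insert 70 → {70}
insert 44 → {44, 70}
extract-min → 44; now {70}
insert 71 → {70, 71}
extract-min → 70; now {71}
insert 61 → {61, 71}
insert 47 → {47, 61, 71}
insert 65 → {47, 61, 65, 71}
insert 46 → {46, 47, 61, 65, 71}
insert 59 → {46, 47, 59, 61, 65, 71}
insert 67 → {46, 47, 59, 61, 65, 67, 71}
insert 68 → {46, 47, 59, 61, 65, 67, 68, 71}
extract-min → 46; now {47, 59, 61, 65, 67, 68, 71}
extract-min → 47; now {59, 61, 65, 67, 68, 71}
insert 64 → {59, 61, 64, 65, 67, 68, 71}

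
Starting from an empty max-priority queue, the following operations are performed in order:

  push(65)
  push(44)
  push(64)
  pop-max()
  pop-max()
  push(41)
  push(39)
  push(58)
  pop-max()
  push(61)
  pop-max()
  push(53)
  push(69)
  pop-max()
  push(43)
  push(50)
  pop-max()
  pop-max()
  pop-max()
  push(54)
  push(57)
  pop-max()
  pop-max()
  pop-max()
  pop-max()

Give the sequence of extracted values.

[65, 64, 58, 61, 69, 53, 50, 44, 57, 54, 43, 41]

insert 65 → {65}
insert 44 → {65, 44}
insert 64 → {65, 64, 44}
pop-max → 65; now {64, 44}
pop-max → 64; now {44}
insert 41 → {44, 41}
insert 39 → {44, 41, 39}
insert 58 → {58, 44, 41, 39}
pop-max → 58; now {44, 41, 39}
insert 61 → {61, 44, 41, 39}
pop-max → 61; now {44, 41, 39}
insert 53 → {53, 44, 41, 39}
insert 69 → {69, 53, 44, 41, 39}
pop-max → 69; now {53, 44, 41, 39}
insert 43 → {53, 44, 43, 41, 39}
insert 50 → {53, 50, 44, 43, 41, 39}
pop-max → 53; now {50, 44, 43, 41, 39}
pop-max → 50; now {44, 43, 41, 39}
pop-max → 44; now {43, 41, 39}
insert 54 → {54, 43, 41, 39}
insert 57 → {57, 54, 43, 41, 39}
pop-max → 57; now {54, 43, 41, 39}
pop-max → 54; now {43, 41, 39}
pop-max → 43; now {41, 39}
pop-max → 41; now {39}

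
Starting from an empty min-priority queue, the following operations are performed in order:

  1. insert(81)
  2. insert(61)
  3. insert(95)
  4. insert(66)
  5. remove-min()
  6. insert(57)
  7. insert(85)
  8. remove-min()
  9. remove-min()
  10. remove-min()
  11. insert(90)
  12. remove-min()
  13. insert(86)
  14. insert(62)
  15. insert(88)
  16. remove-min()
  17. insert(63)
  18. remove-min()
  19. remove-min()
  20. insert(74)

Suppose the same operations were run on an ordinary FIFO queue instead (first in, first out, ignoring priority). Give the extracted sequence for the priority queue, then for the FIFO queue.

insert 81 → {81}
insert 61 → {61, 81}
insert 95 → {61, 81, 95}
insert 66 → {61, 66, 81, 95}
remove-min → 61; now {66, 81, 95}
insert 57 → {57, 66, 81, 95}
insert 85 → {57, 66, 81, 85, 95}
remove-min → 57; now {66, 81, 85, 95}
remove-min → 66; now {81, 85, 95}
remove-min → 81; now {85, 95}
insert 90 → {85, 90, 95}
remove-min → 85; now {90, 95}
insert 86 → {86, 90, 95}
insert 62 → {62, 86, 90, 95}
insert 88 → {62, 86, 88, 90, 95}
remove-min → 62; now {86, 88, 90, 95}
insert 63 → {63, 86, 88, 90, 95}
remove-min → 63; now {86, 88, 90, 95}
remove-min → 86; now {88, 90, 95}
insert 74 → {74, 88, 90, 95}

priority queue: [61, 57, 66, 81, 85, 62, 63, 86]; FIFO queue: 81 → 61 → 95 → 66 → 57 → 85 → 90 → 86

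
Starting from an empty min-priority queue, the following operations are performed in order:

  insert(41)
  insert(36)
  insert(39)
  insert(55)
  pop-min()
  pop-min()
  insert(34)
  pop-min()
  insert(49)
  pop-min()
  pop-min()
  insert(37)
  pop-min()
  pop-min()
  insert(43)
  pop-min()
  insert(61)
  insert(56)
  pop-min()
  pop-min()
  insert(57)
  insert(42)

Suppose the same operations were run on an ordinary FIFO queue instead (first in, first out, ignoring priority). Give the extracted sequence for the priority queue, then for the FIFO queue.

priority queue: 36, 39, 34, 41, 49, 37, 55, 43, 56, 61; FIFO queue: 41 → 36 → 39 → 55 → 34 → 49 → 37 → 43 → 61 → 56

insert 41 → {41}
insert 36 → {36, 41}
insert 39 → {36, 39, 41}
insert 55 → {36, 39, 41, 55}
pop-min → 36; now {39, 41, 55}
pop-min → 39; now {41, 55}
insert 34 → {34, 41, 55}
pop-min → 34; now {41, 55}
insert 49 → {41, 49, 55}
pop-min → 41; now {49, 55}
pop-min → 49; now {55}
insert 37 → {37, 55}
pop-min → 37; now {55}
pop-min → 55; now {}
insert 43 → {43}
pop-min → 43; now {}
insert 61 → {61}
insert 56 → {56, 61}
pop-min → 56; now {61}
pop-min → 61; now {}
insert 57 → {57}
insert 42 → {42, 57}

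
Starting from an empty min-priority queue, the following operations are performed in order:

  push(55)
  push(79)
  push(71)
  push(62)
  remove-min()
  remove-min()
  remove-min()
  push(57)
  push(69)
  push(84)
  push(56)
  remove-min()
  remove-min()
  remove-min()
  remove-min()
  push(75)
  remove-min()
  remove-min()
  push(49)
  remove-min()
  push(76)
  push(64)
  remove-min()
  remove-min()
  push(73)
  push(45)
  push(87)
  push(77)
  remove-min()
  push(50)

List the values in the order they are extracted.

55 → 62 → 71 → 56 → 57 → 69 → 79 → 75 → 84 → 49 → 64 → 76 → 45

insert 55 → {55}
insert 79 → {55, 79}
insert 71 → {55, 71, 79}
insert 62 → {55, 62, 71, 79}
remove-min → 55; now {62, 71, 79}
remove-min → 62; now {71, 79}
remove-min → 71; now {79}
insert 57 → {57, 79}
insert 69 → {57, 69, 79}
insert 84 → {57, 69, 79, 84}
insert 56 → {56, 57, 69, 79, 84}
remove-min → 56; now {57, 69, 79, 84}
remove-min → 57; now {69, 79, 84}
remove-min → 69; now {79, 84}
remove-min → 79; now {84}
insert 75 → {75, 84}
remove-min → 75; now {84}
remove-min → 84; now {}
insert 49 → {49}
remove-min → 49; now {}
insert 76 → {76}
insert 64 → {64, 76}
remove-min → 64; now {76}
remove-min → 76; now {}
insert 73 → {73}
insert 45 → {45, 73}
insert 87 → {45, 73, 87}
insert 77 → {45, 73, 77, 87}
remove-min → 45; now {73, 77, 87}
insert 50 → {50, 73, 77, 87}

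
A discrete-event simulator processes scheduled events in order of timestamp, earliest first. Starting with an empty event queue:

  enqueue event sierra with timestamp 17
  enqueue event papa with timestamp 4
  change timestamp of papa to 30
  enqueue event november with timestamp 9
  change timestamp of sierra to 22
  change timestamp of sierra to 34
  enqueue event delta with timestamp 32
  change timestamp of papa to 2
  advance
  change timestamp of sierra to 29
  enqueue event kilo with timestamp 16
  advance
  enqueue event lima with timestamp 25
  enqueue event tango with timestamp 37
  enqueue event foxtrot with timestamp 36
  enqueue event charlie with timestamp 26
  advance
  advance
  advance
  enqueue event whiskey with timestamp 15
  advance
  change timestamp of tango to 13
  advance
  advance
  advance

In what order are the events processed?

papa → november → kilo → lima → charlie → whiskey → tango → sierra → delta

add sierra (timestamp 17) → {sierra:17}
add papa (timestamp 4) → {papa:4, sierra:17}
update papa to timestamp 30 → {sierra:17, papa:30}
add november (timestamp 9) → {november:9, sierra:17, papa:30}
update sierra to timestamp 22 → {november:9, sierra:22, papa:30}
update sierra to timestamp 34 → {november:9, papa:30, sierra:34}
add delta (timestamp 32) → {november:9, papa:30, delta:32, sierra:34}
update papa to timestamp 2 → {papa:2, november:9, delta:32, sierra:34}
advance → papa; now {november:9, delta:32, sierra:34}
update sierra to timestamp 29 → {november:9, sierra:29, delta:32}
add kilo (timestamp 16) → {november:9, kilo:16, sierra:29, delta:32}
advance → november; now {kilo:16, sierra:29, delta:32}
add lima (timestamp 25) → {kilo:16, lima:25, sierra:29, delta:32}
add tango (timestamp 37) → {kilo:16, lima:25, sierra:29, delta:32, tango:37}
add foxtrot (timestamp 36) → {kilo:16, lima:25, sierra:29, delta:32, foxtrot:36, tango:37}
add charlie (timestamp 26) → {kilo:16, lima:25, charlie:26, sierra:29, delta:32, foxtrot:36, tango:37}
advance → kilo; now {lima:25, charlie:26, sierra:29, delta:32, foxtrot:36, tango:37}
advance → lima; now {charlie:26, sierra:29, delta:32, foxtrot:36, tango:37}
advance → charlie; now {sierra:29, delta:32, foxtrot:36, tango:37}
add whiskey (timestamp 15) → {whiskey:15, sierra:29, delta:32, foxtrot:36, tango:37}
advance → whiskey; now {sierra:29, delta:32, foxtrot:36, tango:37}
update tango to timestamp 13 → {tango:13, sierra:29, delta:32, foxtrot:36}
advance → tango; now {sierra:29, delta:32, foxtrot:36}
advance → sierra; now {delta:32, foxtrot:36}
advance → delta; now {foxtrot:36}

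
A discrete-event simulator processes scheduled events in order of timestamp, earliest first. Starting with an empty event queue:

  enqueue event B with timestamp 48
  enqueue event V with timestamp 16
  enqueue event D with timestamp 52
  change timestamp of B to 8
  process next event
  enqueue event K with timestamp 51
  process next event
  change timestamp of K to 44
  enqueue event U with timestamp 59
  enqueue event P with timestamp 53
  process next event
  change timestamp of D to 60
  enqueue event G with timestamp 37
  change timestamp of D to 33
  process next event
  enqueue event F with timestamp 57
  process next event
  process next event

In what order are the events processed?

add B (timestamp 48) → {B:48}
add V (timestamp 16) → {V:16, B:48}
add D (timestamp 52) → {V:16, B:48, D:52}
update B to timestamp 8 → {B:8, V:16, D:52}
process next event → B; now {V:16, D:52}
add K (timestamp 51) → {V:16, K:51, D:52}
process next event → V; now {K:51, D:52}
update K to timestamp 44 → {K:44, D:52}
add U (timestamp 59) → {K:44, D:52, U:59}
add P (timestamp 53) → {K:44, D:52, P:53, U:59}
process next event → K; now {D:52, P:53, U:59}
update D to timestamp 60 → {P:53, U:59, D:60}
add G (timestamp 37) → {G:37, P:53, U:59, D:60}
update D to timestamp 33 → {D:33, G:37, P:53, U:59}
process next event → D; now {G:37, P:53, U:59}
add F (timestamp 57) → {G:37, P:53, F:57, U:59}
process next event → G; now {P:53, F:57, U:59}
process next event → P; now {F:57, U:59}

B, V, K, D, G, P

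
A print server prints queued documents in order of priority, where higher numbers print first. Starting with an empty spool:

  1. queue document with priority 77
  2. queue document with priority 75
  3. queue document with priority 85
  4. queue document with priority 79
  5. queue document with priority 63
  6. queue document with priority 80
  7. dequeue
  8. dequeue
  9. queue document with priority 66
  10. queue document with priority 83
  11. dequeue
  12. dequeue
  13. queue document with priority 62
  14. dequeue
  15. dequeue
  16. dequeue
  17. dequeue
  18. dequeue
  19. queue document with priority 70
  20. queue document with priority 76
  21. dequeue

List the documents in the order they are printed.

insert 77 → {77}
insert 75 → {77, 75}
insert 85 → {85, 77, 75}
insert 79 → {85, 79, 77, 75}
insert 63 → {85, 79, 77, 75, 63}
insert 80 → {85, 80, 79, 77, 75, 63}
dequeue → 85; now {80, 79, 77, 75, 63}
dequeue → 80; now {79, 77, 75, 63}
insert 66 → {79, 77, 75, 66, 63}
insert 83 → {83, 79, 77, 75, 66, 63}
dequeue → 83; now {79, 77, 75, 66, 63}
dequeue → 79; now {77, 75, 66, 63}
insert 62 → {77, 75, 66, 63, 62}
dequeue → 77; now {75, 66, 63, 62}
dequeue → 75; now {66, 63, 62}
dequeue → 66; now {63, 62}
dequeue → 63; now {62}
dequeue → 62; now {}
insert 70 → {70}
insert 76 → {76, 70}
dequeue → 76; now {70}

85 → 80 → 83 → 79 → 77 → 75 → 66 → 63 → 62 → 76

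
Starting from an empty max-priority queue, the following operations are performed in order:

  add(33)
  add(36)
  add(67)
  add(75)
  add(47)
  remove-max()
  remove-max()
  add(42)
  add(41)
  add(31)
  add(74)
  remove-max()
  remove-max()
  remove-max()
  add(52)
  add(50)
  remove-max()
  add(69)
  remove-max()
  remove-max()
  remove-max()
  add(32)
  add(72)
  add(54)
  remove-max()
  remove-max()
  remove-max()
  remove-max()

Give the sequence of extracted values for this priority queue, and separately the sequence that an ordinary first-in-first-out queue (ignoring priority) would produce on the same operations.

insert 33 → {33}
insert 36 → {36, 33}
insert 67 → {67, 36, 33}
insert 75 → {75, 67, 36, 33}
insert 47 → {75, 67, 47, 36, 33}
remove-max → 75; now {67, 47, 36, 33}
remove-max → 67; now {47, 36, 33}
insert 42 → {47, 42, 36, 33}
insert 41 → {47, 42, 41, 36, 33}
insert 31 → {47, 42, 41, 36, 33, 31}
insert 74 → {74, 47, 42, 41, 36, 33, 31}
remove-max → 74; now {47, 42, 41, 36, 33, 31}
remove-max → 47; now {42, 41, 36, 33, 31}
remove-max → 42; now {41, 36, 33, 31}
insert 52 → {52, 41, 36, 33, 31}
insert 50 → {52, 50, 41, 36, 33, 31}
remove-max → 52; now {50, 41, 36, 33, 31}
insert 69 → {69, 50, 41, 36, 33, 31}
remove-max → 69; now {50, 41, 36, 33, 31}
remove-max → 50; now {41, 36, 33, 31}
remove-max → 41; now {36, 33, 31}
insert 32 → {36, 33, 32, 31}
insert 72 → {72, 36, 33, 32, 31}
insert 54 → {72, 54, 36, 33, 32, 31}
remove-max → 72; now {54, 36, 33, 32, 31}
remove-max → 54; now {36, 33, 32, 31}
remove-max → 36; now {33, 32, 31}
remove-max → 33; now {32, 31}

priority queue: [75, 67, 74, 47, 42, 52, 69, 50, 41, 72, 54, 36, 33]; FIFO queue: [33, 36, 67, 75, 47, 42, 41, 31, 74, 52, 50, 69, 32]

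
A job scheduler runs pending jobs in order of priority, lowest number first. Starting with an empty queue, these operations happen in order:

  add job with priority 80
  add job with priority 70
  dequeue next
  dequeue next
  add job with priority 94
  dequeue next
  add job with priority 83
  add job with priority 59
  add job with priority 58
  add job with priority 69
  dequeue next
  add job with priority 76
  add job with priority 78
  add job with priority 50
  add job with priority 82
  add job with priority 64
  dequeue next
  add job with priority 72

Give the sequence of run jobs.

[70, 80, 94, 58, 50]

insert 80 → {80}
insert 70 → {70, 80}
dequeue next → 70; now {80}
dequeue next → 80; now {}
insert 94 → {94}
dequeue next → 94; now {}
insert 83 → {83}
insert 59 → {59, 83}
insert 58 → {58, 59, 83}
insert 69 → {58, 59, 69, 83}
dequeue next → 58; now {59, 69, 83}
insert 76 → {59, 69, 76, 83}
insert 78 → {59, 69, 76, 78, 83}
insert 50 → {50, 59, 69, 76, 78, 83}
insert 82 → {50, 59, 69, 76, 78, 82, 83}
insert 64 → {50, 59, 64, 69, 76, 78, 82, 83}
dequeue next → 50; now {59, 64, 69, 76, 78, 82, 83}
insert 72 → {59, 64, 69, 72, 76, 78, 82, 83}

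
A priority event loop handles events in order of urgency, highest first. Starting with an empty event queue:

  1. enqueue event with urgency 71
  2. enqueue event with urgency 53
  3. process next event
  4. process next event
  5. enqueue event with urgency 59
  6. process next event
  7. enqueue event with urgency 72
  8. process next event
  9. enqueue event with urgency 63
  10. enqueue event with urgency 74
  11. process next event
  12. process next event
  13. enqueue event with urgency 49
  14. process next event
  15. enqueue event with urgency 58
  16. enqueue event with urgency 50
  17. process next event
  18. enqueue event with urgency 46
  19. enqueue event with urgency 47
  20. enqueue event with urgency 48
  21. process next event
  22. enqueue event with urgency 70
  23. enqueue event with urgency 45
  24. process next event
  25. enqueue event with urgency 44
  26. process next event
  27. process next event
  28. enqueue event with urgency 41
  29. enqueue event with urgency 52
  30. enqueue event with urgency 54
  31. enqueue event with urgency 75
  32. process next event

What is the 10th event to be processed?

insert 71 → {71}
insert 53 → {71, 53}
process next event → 71; now {53}
process next event → 53; now {}
insert 59 → {59}
process next event → 59; now {}
insert 72 → {72}
process next event → 72; now {}
insert 63 → {63}
insert 74 → {74, 63}
process next event → 74; now {63}
process next event → 63; now {}
insert 49 → {49}
process next event → 49; now {}
insert 58 → {58}
insert 50 → {58, 50}
process next event → 58; now {50}
insert 46 → {50, 46}
insert 47 → {50, 47, 46}
insert 48 → {50, 48, 47, 46}
process next event → 50; now {48, 47, 46}
insert 70 → {70, 48, 47, 46}
insert 45 → {70, 48, 47, 46, 45}
process next event → 70; now {48, 47, 46, 45}
insert 44 → {48, 47, 46, 45, 44}
process next event → 48; now {47, 46, 45, 44}
process next event → 47; now {46, 45, 44}
insert 41 → {46, 45, 44, 41}
insert 52 → {52, 46, 45, 44, 41}
insert 54 → {54, 52, 46, 45, 44, 41}
insert 75 → {75, 54, 52, 46, 45, 44, 41}
process next event → 75; now {54, 52, 46, 45, 44, 41}

70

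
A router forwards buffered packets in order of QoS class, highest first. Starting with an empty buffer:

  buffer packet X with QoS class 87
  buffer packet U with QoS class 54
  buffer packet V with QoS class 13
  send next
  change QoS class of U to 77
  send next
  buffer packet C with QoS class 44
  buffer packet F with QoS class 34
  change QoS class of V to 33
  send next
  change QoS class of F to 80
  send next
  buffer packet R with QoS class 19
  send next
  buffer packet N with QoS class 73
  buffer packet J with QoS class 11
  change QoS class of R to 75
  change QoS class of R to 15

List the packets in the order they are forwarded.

X, U, C, F, V

add X (QoS class 87) → {X:87}
add U (QoS class 54) → {X:87, U:54}
add V (QoS class 13) → {X:87, U:54, V:13}
send next → X; now {U:54, V:13}
update U to QoS class 77 → {U:77, V:13}
send next → U; now {V:13}
add C (QoS class 44) → {C:44, V:13}
add F (QoS class 34) → {C:44, F:34, V:13}
update V to QoS class 33 → {C:44, F:34, V:33}
send next → C; now {F:34, V:33}
update F to QoS class 80 → {F:80, V:33}
send next → F; now {V:33}
add R (QoS class 19) → {V:33, R:19}
send next → V; now {R:19}
add N (QoS class 73) → {N:73, R:19}
add J (QoS class 11) → {N:73, R:19, J:11}
update R to QoS class 75 → {R:75, N:73, J:11}
update R to QoS class 15 → {N:73, R:15, J:11}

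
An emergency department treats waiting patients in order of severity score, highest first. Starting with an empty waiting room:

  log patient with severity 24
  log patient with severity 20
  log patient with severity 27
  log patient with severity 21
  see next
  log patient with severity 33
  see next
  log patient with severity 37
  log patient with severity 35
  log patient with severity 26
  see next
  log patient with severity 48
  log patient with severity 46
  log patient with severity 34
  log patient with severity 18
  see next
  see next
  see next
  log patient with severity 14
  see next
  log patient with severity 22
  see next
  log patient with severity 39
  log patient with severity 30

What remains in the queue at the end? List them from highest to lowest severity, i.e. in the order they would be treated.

insert 24 → {24}
insert 20 → {24, 20}
insert 27 → {27, 24, 20}
insert 21 → {27, 24, 21, 20}
see next → 27; now {24, 21, 20}
insert 33 → {33, 24, 21, 20}
see next → 33; now {24, 21, 20}
insert 37 → {37, 24, 21, 20}
insert 35 → {37, 35, 24, 21, 20}
insert 26 → {37, 35, 26, 24, 21, 20}
see next → 37; now {35, 26, 24, 21, 20}
insert 48 → {48, 35, 26, 24, 21, 20}
insert 46 → {48, 46, 35, 26, 24, 21, 20}
insert 34 → {48, 46, 35, 34, 26, 24, 21, 20}
insert 18 → {48, 46, 35, 34, 26, 24, 21, 20, 18}
see next → 48; now {46, 35, 34, 26, 24, 21, 20, 18}
see next → 46; now {35, 34, 26, 24, 21, 20, 18}
see next → 35; now {34, 26, 24, 21, 20, 18}
insert 14 → {34, 26, 24, 21, 20, 18, 14}
see next → 34; now {26, 24, 21, 20, 18, 14}
insert 22 → {26, 24, 22, 21, 20, 18, 14}
see next → 26; now {24, 22, 21, 20, 18, 14}
insert 39 → {39, 24, 22, 21, 20, 18, 14}
insert 30 → {39, 30, 24, 22, 21, 20, 18, 14}

[39, 30, 24, 22, 21, 20, 18, 14]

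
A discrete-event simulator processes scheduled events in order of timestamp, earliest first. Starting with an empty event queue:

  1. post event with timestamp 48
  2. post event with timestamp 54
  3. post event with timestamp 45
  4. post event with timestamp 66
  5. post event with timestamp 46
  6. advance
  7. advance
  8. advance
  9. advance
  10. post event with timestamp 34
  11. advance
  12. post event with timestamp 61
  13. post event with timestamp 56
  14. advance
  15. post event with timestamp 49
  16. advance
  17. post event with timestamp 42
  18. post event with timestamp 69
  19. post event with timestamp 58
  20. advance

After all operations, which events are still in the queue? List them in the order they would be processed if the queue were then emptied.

insert 48 → {48}
insert 54 → {48, 54}
insert 45 → {45, 48, 54}
insert 66 → {45, 48, 54, 66}
insert 46 → {45, 46, 48, 54, 66}
advance → 45; now {46, 48, 54, 66}
advance → 46; now {48, 54, 66}
advance → 48; now {54, 66}
advance → 54; now {66}
insert 34 → {34, 66}
advance → 34; now {66}
insert 61 → {61, 66}
insert 56 → {56, 61, 66}
advance → 56; now {61, 66}
insert 49 → {49, 61, 66}
advance → 49; now {61, 66}
insert 42 → {42, 61, 66}
insert 69 → {42, 61, 66, 69}
insert 58 → {42, 58, 61, 66, 69}
advance → 42; now {58, 61, 66, 69}

58, 61, 66, 69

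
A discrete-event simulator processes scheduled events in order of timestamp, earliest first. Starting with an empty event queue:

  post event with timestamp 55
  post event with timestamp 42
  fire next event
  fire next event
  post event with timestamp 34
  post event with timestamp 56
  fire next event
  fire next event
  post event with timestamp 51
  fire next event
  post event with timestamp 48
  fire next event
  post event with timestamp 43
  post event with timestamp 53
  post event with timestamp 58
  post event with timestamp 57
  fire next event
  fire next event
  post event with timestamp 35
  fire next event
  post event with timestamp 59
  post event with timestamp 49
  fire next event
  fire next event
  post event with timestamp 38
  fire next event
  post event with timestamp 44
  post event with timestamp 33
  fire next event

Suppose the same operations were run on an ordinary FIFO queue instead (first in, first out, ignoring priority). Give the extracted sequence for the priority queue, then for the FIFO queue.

insert 55 → {55}
insert 42 → {42, 55}
fire next event → 42; now {55}
fire next event → 55; now {}
insert 34 → {34}
insert 56 → {34, 56}
fire next event → 34; now {56}
fire next event → 56; now {}
insert 51 → {51}
fire next event → 51; now {}
insert 48 → {48}
fire next event → 48; now {}
insert 43 → {43}
insert 53 → {43, 53}
insert 58 → {43, 53, 58}
insert 57 → {43, 53, 57, 58}
fire next event → 43; now {53, 57, 58}
fire next event → 53; now {57, 58}
insert 35 → {35, 57, 58}
fire next event → 35; now {57, 58}
insert 59 → {57, 58, 59}
insert 49 → {49, 57, 58, 59}
fire next event → 49; now {57, 58, 59}
fire next event → 57; now {58, 59}
insert 38 → {38, 58, 59}
fire next event → 38; now {58, 59}
insert 44 → {44, 58, 59}
insert 33 → {33, 44, 58, 59}
fire next event → 33; now {44, 58, 59}

priority queue: 42, 55, 34, 56, 51, 48, 43, 53, 35, 49, 57, 38, 33; FIFO queue: [55, 42, 34, 56, 51, 48, 43, 53, 58, 57, 35, 59, 49]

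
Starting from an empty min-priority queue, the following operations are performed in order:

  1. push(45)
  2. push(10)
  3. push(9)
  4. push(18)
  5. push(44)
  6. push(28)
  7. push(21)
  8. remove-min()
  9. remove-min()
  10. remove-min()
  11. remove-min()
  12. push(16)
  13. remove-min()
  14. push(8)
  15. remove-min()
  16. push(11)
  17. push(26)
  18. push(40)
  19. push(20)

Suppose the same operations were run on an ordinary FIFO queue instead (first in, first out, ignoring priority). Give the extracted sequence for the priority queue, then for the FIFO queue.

insert 45 → {45}
insert 10 → {10, 45}
insert 9 → {9, 10, 45}
insert 18 → {9, 10, 18, 45}
insert 44 → {9, 10, 18, 44, 45}
insert 28 → {9, 10, 18, 28, 44, 45}
insert 21 → {9, 10, 18, 21, 28, 44, 45}
remove-min → 9; now {10, 18, 21, 28, 44, 45}
remove-min → 10; now {18, 21, 28, 44, 45}
remove-min → 18; now {21, 28, 44, 45}
remove-min → 21; now {28, 44, 45}
insert 16 → {16, 28, 44, 45}
remove-min → 16; now {28, 44, 45}
insert 8 → {8, 28, 44, 45}
remove-min → 8; now {28, 44, 45}
insert 11 → {11, 28, 44, 45}
insert 26 → {11, 26, 28, 44, 45}
insert 40 → {11, 26, 28, 40, 44, 45}
insert 20 → {11, 20, 26, 28, 40, 44, 45}

priority queue: 9 → 10 → 18 → 21 → 16 → 8; FIFO queue: 45 → 10 → 9 → 18 → 44 → 28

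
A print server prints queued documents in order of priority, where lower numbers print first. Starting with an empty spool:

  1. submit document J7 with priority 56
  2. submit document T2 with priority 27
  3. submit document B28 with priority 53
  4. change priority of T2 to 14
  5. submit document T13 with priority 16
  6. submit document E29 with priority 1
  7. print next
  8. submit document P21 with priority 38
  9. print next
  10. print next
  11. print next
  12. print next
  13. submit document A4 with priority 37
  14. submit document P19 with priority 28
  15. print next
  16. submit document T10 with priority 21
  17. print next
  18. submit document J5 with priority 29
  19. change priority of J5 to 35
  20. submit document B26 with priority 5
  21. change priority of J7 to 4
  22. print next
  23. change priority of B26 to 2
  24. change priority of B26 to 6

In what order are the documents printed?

[E29, T2, T13, P21, B28, P19, T10, J7]

add J7 (priority 56) → {J7:56}
add T2 (priority 27) → {T2:27, J7:56}
add B28 (priority 53) → {T2:27, B28:53, J7:56}
update T2 to priority 14 → {T2:14, B28:53, J7:56}
add T13 (priority 16) → {T2:14, T13:16, B28:53, J7:56}
add E29 (priority 1) → {E29:1, T2:14, T13:16, B28:53, J7:56}
print next → E29; now {T2:14, T13:16, B28:53, J7:56}
add P21 (priority 38) → {T2:14, T13:16, P21:38, B28:53, J7:56}
print next → T2; now {T13:16, P21:38, B28:53, J7:56}
print next → T13; now {P21:38, B28:53, J7:56}
print next → P21; now {B28:53, J7:56}
print next → B28; now {J7:56}
add A4 (priority 37) → {A4:37, J7:56}
add P19 (priority 28) → {P19:28, A4:37, J7:56}
print next → P19; now {A4:37, J7:56}
add T10 (priority 21) → {T10:21, A4:37, J7:56}
print next → T10; now {A4:37, J7:56}
add J5 (priority 29) → {J5:29, A4:37, J7:56}
update J5 to priority 35 → {J5:35, A4:37, J7:56}
add B26 (priority 5) → {B26:5, J5:35, A4:37, J7:56}
update J7 to priority 4 → {J7:4, B26:5, J5:35, A4:37}
print next → J7; now {B26:5, J5:35, A4:37}
update B26 to priority 2 → {B26:2, J5:35, A4:37}
update B26 to priority 6 → {B26:6, J5:35, A4:37}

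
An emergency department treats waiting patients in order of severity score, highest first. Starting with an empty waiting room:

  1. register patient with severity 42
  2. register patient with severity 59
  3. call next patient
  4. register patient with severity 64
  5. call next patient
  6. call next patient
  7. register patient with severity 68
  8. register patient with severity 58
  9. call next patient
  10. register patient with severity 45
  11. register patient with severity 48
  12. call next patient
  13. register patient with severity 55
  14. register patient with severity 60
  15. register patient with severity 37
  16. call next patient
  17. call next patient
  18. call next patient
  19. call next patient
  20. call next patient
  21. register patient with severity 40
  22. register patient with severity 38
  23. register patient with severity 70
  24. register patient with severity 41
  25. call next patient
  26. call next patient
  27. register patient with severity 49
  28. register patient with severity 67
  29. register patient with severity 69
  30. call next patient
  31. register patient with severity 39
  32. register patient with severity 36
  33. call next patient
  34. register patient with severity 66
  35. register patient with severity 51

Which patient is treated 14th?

67

insert 42 → {42}
insert 59 → {59, 42}
call next patient → 59; now {42}
insert 64 → {64, 42}
call next patient → 64; now {42}
call next patient → 42; now {}
insert 68 → {68}
insert 58 → {68, 58}
call next patient → 68; now {58}
insert 45 → {58, 45}
insert 48 → {58, 48, 45}
call next patient → 58; now {48, 45}
insert 55 → {55, 48, 45}
insert 60 → {60, 55, 48, 45}
insert 37 → {60, 55, 48, 45, 37}
call next patient → 60; now {55, 48, 45, 37}
call next patient → 55; now {48, 45, 37}
call next patient → 48; now {45, 37}
call next patient → 45; now {37}
call next patient → 37; now {}
insert 40 → {40}
insert 38 → {40, 38}
insert 70 → {70, 40, 38}
insert 41 → {70, 41, 40, 38}
call next patient → 70; now {41, 40, 38}
call next patient → 41; now {40, 38}
insert 49 → {49, 40, 38}
insert 67 → {67, 49, 40, 38}
insert 69 → {69, 67, 49, 40, 38}
call next patient → 69; now {67, 49, 40, 38}
insert 39 → {67, 49, 40, 39, 38}
insert 36 → {67, 49, 40, 39, 38, 36}
call next patient → 67; now {49, 40, 39, 38, 36}
insert 66 → {66, 49, 40, 39, 38, 36}
insert 51 → {66, 51, 49, 40, 39, 38, 36}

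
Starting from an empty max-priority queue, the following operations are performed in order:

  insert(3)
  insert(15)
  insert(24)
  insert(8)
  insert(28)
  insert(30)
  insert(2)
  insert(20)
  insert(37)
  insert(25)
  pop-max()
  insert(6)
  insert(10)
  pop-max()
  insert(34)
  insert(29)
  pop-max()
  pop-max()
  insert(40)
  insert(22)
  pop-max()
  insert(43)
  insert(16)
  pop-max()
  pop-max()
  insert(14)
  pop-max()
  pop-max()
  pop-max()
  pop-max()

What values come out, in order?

37, 30, 34, 29, 40, 43, 28, 25, 24, 22, 20

insert 3 → {3}
insert 15 → {15, 3}
insert 24 → {24, 15, 3}
insert 8 → {24, 15, 8, 3}
insert 28 → {28, 24, 15, 8, 3}
insert 30 → {30, 28, 24, 15, 8, 3}
insert 2 → {30, 28, 24, 15, 8, 3, 2}
insert 20 → {30, 28, 24, 20, 15, 8, 3, 2}
insert 37 → {37, 30, 28, 24, 20, 15, 8, 3, 2}
insert 25 → {37, 30, 28, 25, 24, 20, 15, 8, 3, 2}
pop-max → 37; now {30, 28, 25, 24, 20, 15, 8, 3, 2}
insert 6 → {30, 28, 25, 24, 20, 15, 8, 6, 3, 2}
insert 10 → {30, 28, 25, 24, 20, 15, 10, 8, 6, 3, 2}
pop-max → 30; now {28, 25, 24, 20, 15, 10, 8, 6, 3, 2}
insert 34 → {34, 28, 25, 24, 20, 15, 10, 8, 6, 3, 2}
insert 29 → {34, 29, 28, 25, 24, 20, 15, 10, 8, 6, 3, 2}
pop-max → 34; now {29, 28, 25, 24, 20, 15, 10, 8, 6, 3, 2}
pop-max → 29; now {28, 25, 24, 20, 15, 10, 8, 6, 3, 2}
insert 40 → {40, 28, 25, 24, 20, 15, 10, 8, 6, 3, 2}
insert 22 → {40, 28, 25, 24, 22, 20, 15, 10, 8, 6, 3, 2}
pop-max → 40; now {28, 25, 24, 22, 20, 15, 10, 8, 6, 3, 2}
insert 43 → {43, 28, 25, 24, 22, 20, 15, 10, 8, 6, 3, 2}
insert 16 → {43, 28, 25, 24, 22, 20, 16, 15, 10, 8, 6, 3, 2}
pop-max → 43; now {28, 25, 24, 22, 20, 16, 15, 10, 8, 6, 3, 2}
pop-max → 28; now {25, 24, 22, 20, 16, 15, 10, 8, 6, 3, 2}
insert 14 → {25, 24, 22, 20, 16, 15, 14, 10, 8, 6, 3, 2}
pop-max → 25; now {24, 22, 20, 16, 15, 14, 10, 8, 6, 3, 2}
pop-max → 24; now {22, 20, 16, 15, 14, 10, 8, 6, 3, 2}
pop-max → 22; now {20, 16, 15, 14, 10, 8, 6, 3, 2}
pop-max → 20; now {16, 15, 14, 10, 8, 6, 3, 2}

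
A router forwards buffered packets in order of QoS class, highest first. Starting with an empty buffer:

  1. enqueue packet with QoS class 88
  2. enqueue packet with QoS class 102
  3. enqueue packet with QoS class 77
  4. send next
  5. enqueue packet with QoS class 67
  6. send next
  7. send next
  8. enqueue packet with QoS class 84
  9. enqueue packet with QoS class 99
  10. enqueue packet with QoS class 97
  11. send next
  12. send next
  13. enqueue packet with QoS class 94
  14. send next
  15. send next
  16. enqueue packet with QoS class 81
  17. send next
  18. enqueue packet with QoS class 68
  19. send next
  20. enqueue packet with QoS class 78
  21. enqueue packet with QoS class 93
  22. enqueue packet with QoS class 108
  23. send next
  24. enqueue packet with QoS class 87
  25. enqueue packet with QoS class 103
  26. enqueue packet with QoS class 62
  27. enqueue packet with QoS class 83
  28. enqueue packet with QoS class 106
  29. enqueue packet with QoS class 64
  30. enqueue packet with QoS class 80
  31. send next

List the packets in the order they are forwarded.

insert 88 → {88}
insert 102 → {102, 88}
insert 77 → {102, 88, 77}
send next → 102; now {88, 77}
insert 67 → {88, 77, 67}
send next → 88; now {77, 67}
send next → 77; now {67}
insert 84 → {84, 67}
insert 99 → {99, 84, 67}
insert 97 → {99, 97, 84, 67}
send next → 99; now {97, 84, 67}
send next → 97; now {84, 67}
insert 94 → {94, 84, 67}
send next → 94; now {84, 67}
send next → 84; now {67}
insert 81 → {81, 67}
send next → 81; now {67}
insert 68 → {68, 67}
send next → 68; now {67}
insert 78 → {78, 67}
insert 93 → {93, 78, 67}
insert 108 → {108, 93, 78, 67}
send next → 108; now {93, 78, 67}
insert 87 → {93, 87, 78, 67}
insert 103 → {103, 93, 87, 78, 67}
insert 62 → {103, 93, 87, 78, 67, 62}
insert 83 → {103, 93, 87, 83, 78, 67, 62}
insert 106 → {106, 103, 93, 87, 83, 78, 67, 62}
insert 64 → {106, 103, 93, 87, 83, 78, 67, 64, 62}
insert 80 → {106, 103, 93, 87, 83, 80, 78, 67, 64, 62}
send next → 106; now {103, 93, 87, 83, 80, 78, 67, 64, 62}

102 → 88 → 77 → 99 → 97 → 94 → 84 → 81 → 68 → 108 → 106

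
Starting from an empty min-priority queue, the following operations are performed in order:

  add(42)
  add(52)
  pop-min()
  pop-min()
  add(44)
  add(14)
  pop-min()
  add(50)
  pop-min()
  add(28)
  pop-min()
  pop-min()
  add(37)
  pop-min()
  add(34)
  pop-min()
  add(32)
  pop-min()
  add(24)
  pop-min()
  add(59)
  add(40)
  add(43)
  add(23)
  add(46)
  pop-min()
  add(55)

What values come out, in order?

[42, 52, 14, 44, 28, 50, 37, 34, 32, 24, 23]

insert 42 → {42}
insert 52 → {42, 52}
pop-min → 42; now {52}
pop-min → 52; now {}
insert 44 → {44}
insert 14 → {14, 44}
pop-min → 14; now {44}
insert 50 → {44, 50}
pop-min → 44; now {50}
insert 28 → {28, 50}
pop-min → 28; now {50}
pop-min → 50; now {}
insert 37 → {37}
pop-min → 37; now {}
insert 34 → {34}
pop-min → 34; now {}
insert 32 → {32}
pop-min → 32; now {}
insert 24 → {24}
pop-min → 24; now {}
insert 59 → {59}
insert 40 → {40, 59}
insert 43 → {40, 43, 59}
insert 23 → {23, 40, 43, 59}
insert 46 → {23, 40, 43, 46, 59}
pop-min → 23; now {40, 43, 46, 59}
insert 55 → {40, 43, 46, 55, 59}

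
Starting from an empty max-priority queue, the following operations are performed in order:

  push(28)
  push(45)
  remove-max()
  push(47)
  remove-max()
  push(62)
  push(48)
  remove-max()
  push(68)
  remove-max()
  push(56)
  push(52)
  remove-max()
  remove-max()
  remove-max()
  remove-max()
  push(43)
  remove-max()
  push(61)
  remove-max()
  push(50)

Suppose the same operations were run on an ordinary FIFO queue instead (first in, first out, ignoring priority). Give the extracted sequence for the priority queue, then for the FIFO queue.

priority queue: 45, 47, 62, 68, 56, 52, 48, 28, 43, 61; FIFO queue: 28, 45, 47, 62, 48, 68, 56, 52, 43, 61

insert 28 → {28}
insert 45 → {45, 28}
remove-max → 45; now {28}
insert 47 → {47, 28}
remove-max → 47; now {28}
insert 62 → {62, 28}
insert 48 → {62, 48, 28}
remove-max → 62; now {48, 28}
insert 68 → {68, 48, 28}
remove-max → 68; now {48, 28}
insert 56 → {56, 48, 28}
insert 52 → {56, 52, 48, 28}
remove-max → 56; now {52, 48, 28}
remove-max → 52; now {48, 28}
remove-max → 48; now {28}
remove-max → 28; now {}
insert 43 → {43}
remove-max → 43; now {}
insert 61 → {61}
remove-max → 61; now {}
insert 50 → {50}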